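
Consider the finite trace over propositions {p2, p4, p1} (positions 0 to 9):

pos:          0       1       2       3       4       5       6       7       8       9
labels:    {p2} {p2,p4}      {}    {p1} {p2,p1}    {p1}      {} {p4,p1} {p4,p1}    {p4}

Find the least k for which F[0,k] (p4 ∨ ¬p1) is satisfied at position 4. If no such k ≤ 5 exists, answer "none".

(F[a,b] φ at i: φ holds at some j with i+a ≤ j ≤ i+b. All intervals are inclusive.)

2

Scan j = 4,5,… for (p4 ∨ ¬p1):
  j=4: fails
  j=5: fails
  j=6: holds
First hit at j=6, so smallest k = 6-4 = 2.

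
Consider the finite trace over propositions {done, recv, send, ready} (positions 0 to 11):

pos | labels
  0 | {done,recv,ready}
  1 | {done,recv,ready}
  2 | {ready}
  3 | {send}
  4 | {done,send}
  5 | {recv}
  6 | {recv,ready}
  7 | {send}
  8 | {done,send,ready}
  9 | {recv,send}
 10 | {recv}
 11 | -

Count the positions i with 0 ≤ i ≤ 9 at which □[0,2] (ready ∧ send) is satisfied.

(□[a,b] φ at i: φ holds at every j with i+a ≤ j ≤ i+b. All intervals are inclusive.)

Evaluate at each i in [0,9]:
  i=0: ✗ (fails at j=0)
  i=1: ✗ (fails at j=1)
  i=2: ✗ (fails at j=2)
  i=3: ✗ (fails at j=3)
  i=4: ✗ (fails at j=4)
  i=5: ✗ (fails at j=5)
  i=6: ✗ (fails at j=6)
  i=7: ✗ (fails at j=7)
  i=8: ✗ (fails at j=9)
  i=9: ✗ (fails at j=9)
Positions where it holds: {} → 0.

0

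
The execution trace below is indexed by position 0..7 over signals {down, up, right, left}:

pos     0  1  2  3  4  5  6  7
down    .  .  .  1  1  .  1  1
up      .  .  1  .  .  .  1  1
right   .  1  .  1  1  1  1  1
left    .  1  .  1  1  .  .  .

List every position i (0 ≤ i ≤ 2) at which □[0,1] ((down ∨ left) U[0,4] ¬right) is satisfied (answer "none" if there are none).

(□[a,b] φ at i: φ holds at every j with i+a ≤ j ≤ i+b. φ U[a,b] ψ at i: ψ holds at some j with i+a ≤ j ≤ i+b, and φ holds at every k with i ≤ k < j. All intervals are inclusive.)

0, 1

Evaluate at each i in [0,2]:
  i=0: ✓ (all of [0,1])
  i=1: ✓ (all of [1,2])
  i=2: ✗ (fails at j=3)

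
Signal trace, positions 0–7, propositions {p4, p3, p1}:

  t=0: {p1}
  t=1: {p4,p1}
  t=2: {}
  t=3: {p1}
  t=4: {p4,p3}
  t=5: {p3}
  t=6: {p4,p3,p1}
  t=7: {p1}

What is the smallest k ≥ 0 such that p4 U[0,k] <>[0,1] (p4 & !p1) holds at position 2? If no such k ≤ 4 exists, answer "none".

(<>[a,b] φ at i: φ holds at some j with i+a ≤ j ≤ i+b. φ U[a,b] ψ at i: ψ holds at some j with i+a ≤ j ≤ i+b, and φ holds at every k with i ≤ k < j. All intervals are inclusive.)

none

Need earliest j ≥ 2 with <>[0,1] (p4 & !p1), and p4 at every k in [2,j-1].
  j=2: rhs fails.
  j=3: rhs holds but lhs fails at k=2.
  j=4: rhs holds but lhs fails at k=2.
  j=5: rhs fails.
  j=6: rhs fails.
No witness within the range → none.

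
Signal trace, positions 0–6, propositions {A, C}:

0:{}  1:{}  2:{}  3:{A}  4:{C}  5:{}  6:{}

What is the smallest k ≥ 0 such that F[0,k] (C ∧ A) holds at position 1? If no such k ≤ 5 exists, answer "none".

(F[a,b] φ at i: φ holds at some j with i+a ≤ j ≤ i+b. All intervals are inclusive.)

Scan j = 1,2,… for (C ∧ A):
  j=1: fails
  j=2: fails
  j=3: fails
  j=4: fails
  j=5: fails
  j=6: fails
No j in [1,6] satisfies it → none.

none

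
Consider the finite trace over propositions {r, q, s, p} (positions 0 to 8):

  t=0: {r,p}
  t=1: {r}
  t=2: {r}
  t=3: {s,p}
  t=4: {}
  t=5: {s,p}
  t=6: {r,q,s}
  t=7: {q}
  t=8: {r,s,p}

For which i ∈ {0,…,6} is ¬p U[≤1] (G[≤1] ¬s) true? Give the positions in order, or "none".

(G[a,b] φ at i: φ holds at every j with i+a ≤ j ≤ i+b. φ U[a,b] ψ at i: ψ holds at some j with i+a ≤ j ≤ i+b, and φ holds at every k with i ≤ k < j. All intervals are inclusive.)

Evaluate at each i in [0,6]:
  i=0: ✓ (rhs at j=0)
  i=1: ✓ (rhs at j=1)
  i=2: ✗ (no rhs in [2,3])
  i=3: ✗ (no rhs in [3,4])
  i=4: ✗ (no rhs in [4,5])
  i=5: ✗ (no rhs in [5,6])
  i=6: ✗ (no rhs in [6,7])

0, 1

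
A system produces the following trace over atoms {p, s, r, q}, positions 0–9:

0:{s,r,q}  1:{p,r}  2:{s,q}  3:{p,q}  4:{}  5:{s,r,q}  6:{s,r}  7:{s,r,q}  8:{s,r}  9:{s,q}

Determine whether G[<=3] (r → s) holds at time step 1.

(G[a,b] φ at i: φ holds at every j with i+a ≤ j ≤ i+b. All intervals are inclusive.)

No

Check (r → s) at every j in [1,4]:
  j=1: antecedent true; consequent false → ✗
  j=2: antecedent false → ✓
  j=3: antecedent false → ✓
  j=4: antecedent false → ✓
Fails at j=1 → formula fails.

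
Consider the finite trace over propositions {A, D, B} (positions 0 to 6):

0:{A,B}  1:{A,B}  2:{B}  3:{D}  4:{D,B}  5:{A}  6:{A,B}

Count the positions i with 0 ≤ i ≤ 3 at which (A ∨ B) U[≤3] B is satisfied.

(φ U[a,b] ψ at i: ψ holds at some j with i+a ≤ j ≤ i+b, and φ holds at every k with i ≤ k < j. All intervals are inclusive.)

3

Evaluate at each i in [0,3]:
  i=0: ✓ (rhs at j=0)
  i=1: ✓ (rhs at j=1)
  i=2: ✓ (rhs at j=2)
  i=3: ✗ (lhs fails at k=3 before rhs at j=4)
Positions where it holds: {0, 1, 2} → 3.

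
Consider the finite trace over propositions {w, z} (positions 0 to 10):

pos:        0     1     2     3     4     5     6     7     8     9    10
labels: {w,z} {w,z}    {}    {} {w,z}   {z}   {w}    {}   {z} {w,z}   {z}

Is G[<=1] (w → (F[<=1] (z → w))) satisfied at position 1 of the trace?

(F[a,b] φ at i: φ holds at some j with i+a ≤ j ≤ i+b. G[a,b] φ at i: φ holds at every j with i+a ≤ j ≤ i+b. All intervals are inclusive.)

True

Check (w → (F[<=1] (z → w))) at every j in [1,2]:
  j=1: antecedent true; consequent holds (witness at 1) → ✓
  j=2: antecedent false → ✓
All positions satisfy it → formula holds.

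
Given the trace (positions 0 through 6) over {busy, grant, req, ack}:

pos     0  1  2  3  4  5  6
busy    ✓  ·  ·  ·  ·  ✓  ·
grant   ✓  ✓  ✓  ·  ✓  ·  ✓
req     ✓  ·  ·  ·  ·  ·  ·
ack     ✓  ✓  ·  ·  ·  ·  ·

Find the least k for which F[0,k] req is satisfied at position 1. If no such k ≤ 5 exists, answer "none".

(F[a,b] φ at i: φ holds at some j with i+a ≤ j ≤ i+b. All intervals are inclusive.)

Scan j = 1,2,… for req:
  j=1: fails
  j=2: fails
  j=3: fails
  j=4: fails
  j=5: fails
  j=6: fails
No j in [1,6] satisfies it → none.

none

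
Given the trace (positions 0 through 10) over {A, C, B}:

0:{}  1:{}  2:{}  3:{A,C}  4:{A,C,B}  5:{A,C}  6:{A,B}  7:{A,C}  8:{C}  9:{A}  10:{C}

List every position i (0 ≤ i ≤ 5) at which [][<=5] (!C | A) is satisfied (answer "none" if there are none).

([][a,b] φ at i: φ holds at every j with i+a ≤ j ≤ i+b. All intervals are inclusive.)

Evaluate at each i in [0,5]:
  i=0: ✓ (all of [0,5])
  i=1: ✓ (all of [1,6])
  i=2: ✓ (all of [2,7])
  i=3: ✗ (fails at j=8)
  i=4: ✗ (fails at j=8)
  i=5: ✗ (fails at j=8)

0, 1, 2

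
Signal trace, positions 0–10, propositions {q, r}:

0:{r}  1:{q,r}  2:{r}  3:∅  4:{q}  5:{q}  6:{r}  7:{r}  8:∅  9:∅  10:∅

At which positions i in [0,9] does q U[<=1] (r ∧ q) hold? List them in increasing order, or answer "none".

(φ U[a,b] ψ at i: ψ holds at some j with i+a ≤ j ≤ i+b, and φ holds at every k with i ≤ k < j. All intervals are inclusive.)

Evaluate at each i in [0,9]:
  i=0: ✗ (lhs fails at k=0 before rhs at j=1)
  i=1: ✓ (rhs at j=1)
  i=2: ✗ (no rhs in [2,3])
  i=3: ✗ (no rhs in [3,4])
  i=4: ✗ (no rhs in [4,5])
  i=5: ✗ (no rhs in [5,6])
  i=6: ✗ (no rhs in [6,7])
  i=7: ✗ (no rhs in [7,8])
  i=8: ✗ (no rhs in [8,9])
  i=9: ✗ (no rhs in [9,10])

1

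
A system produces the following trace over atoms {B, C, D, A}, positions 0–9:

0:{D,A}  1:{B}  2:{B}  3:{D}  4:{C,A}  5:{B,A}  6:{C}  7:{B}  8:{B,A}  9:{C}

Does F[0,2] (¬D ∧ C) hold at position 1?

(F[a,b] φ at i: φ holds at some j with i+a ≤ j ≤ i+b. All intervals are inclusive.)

No

Check (¬D ∧ C) at each j in [1,3]:
  j=1: false
  j=2: false
  j=3: false
No position in the window satisfies it → formula fails.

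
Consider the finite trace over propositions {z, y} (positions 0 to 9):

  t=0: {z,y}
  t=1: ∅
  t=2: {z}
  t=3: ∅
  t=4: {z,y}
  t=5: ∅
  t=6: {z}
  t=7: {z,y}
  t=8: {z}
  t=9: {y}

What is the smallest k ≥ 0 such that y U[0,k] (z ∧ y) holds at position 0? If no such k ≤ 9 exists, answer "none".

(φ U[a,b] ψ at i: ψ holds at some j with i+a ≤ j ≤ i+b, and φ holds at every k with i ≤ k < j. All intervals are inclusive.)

Need earliest j ≥ 0 with (z ∧ y), and y at every k in [0,j-1].
  j=0: rhs holds (empty prefix). k = 0.

0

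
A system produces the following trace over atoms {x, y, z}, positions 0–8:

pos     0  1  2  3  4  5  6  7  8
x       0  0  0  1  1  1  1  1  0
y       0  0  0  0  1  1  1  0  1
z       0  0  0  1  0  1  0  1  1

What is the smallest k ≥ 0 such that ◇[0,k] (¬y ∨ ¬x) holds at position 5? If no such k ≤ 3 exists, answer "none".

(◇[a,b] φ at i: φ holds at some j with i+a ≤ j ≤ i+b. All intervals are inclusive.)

2

Scan j = 5,6,… for (¬y ∨ ¬x):
  j=5: fails
  j=6: fails
  j=7: holds
First hit at j=7, so smallest k = 7-5 = 2.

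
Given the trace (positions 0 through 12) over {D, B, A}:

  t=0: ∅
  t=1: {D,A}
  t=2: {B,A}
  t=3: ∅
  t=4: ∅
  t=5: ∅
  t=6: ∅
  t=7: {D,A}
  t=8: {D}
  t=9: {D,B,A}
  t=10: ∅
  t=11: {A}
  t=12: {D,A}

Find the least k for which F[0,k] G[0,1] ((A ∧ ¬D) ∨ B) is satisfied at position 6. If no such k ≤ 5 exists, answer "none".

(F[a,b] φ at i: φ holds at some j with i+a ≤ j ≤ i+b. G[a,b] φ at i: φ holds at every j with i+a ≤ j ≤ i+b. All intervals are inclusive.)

Scan j = 6,7,… for G[0,1] ((A ∧ ¬D) ∨ B):
  j=6: fails
  j=7: fails
  j=8: fails
  j=9: fails
  j=10: fails
  j=11: fails
No j in [6,11] satisfies it → none.

none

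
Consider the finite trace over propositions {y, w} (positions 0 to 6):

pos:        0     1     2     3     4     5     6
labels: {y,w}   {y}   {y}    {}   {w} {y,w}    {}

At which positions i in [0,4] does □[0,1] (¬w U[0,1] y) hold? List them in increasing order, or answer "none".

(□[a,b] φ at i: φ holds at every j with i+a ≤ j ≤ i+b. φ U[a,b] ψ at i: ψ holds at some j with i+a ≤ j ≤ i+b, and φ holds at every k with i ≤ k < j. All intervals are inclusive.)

Evaluate at each i in [0,4]:
  i=0: ✓ (all of [0,1])
  i=1: ✓ (all of [1,2])
  i=2: ✗ (fails at j=3)
  i=3: ✗ (fails at j=3)
  i=4: ✗ (fails at j=4)

0, 1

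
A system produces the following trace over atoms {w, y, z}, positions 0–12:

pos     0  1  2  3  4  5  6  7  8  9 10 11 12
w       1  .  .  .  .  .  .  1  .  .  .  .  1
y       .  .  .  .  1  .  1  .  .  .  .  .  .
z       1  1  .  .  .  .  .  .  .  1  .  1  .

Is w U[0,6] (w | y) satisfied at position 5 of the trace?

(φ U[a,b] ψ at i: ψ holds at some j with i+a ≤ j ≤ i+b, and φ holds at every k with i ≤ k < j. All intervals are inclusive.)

Does not hold

Need some j in [5,11] with (w | y), and w at every k in [5,j-1].
  j=5: (w | y) false.
  j=6: (w | y) holds, but w fails at k=5 → not this j.
  j=7: (w | y) holds, but w fails at k=5 → not this j.
  j=8: (w | y) false.
  j=9: (w | y) false.
  j=10: (w | y) false.
  j=11: (w | y) false.
No j in the window works → until fails.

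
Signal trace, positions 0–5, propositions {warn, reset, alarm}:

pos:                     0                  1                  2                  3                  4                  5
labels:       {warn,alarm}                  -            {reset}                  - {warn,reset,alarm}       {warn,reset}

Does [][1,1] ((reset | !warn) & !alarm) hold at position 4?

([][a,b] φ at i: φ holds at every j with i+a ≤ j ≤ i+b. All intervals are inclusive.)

Check ((reset | !warn) & !alarm) at every j in [5,5]:
  j=5: true
All positions satisfy it → formula holds.

Holds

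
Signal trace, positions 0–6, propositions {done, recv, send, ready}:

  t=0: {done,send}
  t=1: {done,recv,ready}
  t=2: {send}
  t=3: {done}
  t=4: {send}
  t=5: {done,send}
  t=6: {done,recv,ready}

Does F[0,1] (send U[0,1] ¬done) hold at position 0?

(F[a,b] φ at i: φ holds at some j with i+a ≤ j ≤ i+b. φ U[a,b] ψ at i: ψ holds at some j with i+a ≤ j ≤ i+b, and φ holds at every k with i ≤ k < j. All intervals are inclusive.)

Check (send U[0,1] ¬done) at each j in [0,1]:
  j=0: fails
  j=1: fails
No position in the window satisfies it → formula fails.

Does not hold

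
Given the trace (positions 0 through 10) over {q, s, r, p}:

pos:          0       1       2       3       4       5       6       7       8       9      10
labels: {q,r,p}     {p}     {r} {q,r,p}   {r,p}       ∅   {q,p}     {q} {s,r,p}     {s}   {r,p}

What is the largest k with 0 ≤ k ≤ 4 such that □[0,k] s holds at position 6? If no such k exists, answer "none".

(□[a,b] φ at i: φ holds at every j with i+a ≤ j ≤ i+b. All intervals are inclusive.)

s must hold from j=6 onward; find where it first fails.
  j=6: fails → no k works.

none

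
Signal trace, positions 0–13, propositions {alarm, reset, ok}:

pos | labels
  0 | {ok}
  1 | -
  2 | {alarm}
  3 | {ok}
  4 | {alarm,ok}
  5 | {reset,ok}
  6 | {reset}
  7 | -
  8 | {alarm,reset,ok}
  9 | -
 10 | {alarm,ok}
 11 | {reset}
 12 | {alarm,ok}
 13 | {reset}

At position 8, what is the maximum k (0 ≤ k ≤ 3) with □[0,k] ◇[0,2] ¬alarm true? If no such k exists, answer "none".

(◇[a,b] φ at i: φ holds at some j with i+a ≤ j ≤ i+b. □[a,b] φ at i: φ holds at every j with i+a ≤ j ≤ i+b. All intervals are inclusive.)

◇[0,2] ¬alarm must hold from j=8 onward; find where it first fails.
  j=8: holds
  j=9: holds
  j=10: holds
  j=11: holds
Holds through j=11; largest k = 3.

3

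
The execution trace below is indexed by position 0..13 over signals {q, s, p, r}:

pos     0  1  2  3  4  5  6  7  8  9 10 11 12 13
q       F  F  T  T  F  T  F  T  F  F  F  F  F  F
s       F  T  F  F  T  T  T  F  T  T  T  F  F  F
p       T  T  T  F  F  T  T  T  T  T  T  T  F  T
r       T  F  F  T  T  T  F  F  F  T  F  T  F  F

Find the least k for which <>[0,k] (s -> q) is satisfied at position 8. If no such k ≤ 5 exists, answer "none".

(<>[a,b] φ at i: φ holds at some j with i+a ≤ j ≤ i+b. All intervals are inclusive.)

Scan j = 8,9,… for (s -> q):
  j=8: fails
  j=9: fails
  j=10: fails
  j=11: holds
First hit at j=11, so smallest k = 11-8 = 3.

3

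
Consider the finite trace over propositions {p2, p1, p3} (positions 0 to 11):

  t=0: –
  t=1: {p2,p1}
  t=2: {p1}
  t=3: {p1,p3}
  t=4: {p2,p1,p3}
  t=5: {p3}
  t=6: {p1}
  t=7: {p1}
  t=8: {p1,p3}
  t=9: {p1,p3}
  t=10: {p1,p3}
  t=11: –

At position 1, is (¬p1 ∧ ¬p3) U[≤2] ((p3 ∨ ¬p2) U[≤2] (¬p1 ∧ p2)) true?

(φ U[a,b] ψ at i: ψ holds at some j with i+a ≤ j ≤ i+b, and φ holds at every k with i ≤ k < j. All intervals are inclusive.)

Need some j in [1,3] with ((p3 ∨ ¬p2) U[≤2] (¬p1 ∧ p2)), and (¬p1 ∧ ¬p3) at every k in [1,j-1].
  j=1: ((p3 ∨ ¬p2) U[≤2] (¬p1 ∧ p2)) — fails.
  j=2: ((p3 ∨ ¬p2) U[≤2] (¬p1 ∧ p2)) — fails.
  j=3: ((p3 ∨ ¬p2) U[≤2] (¬p1 ∧ p2)) — fails.
No j in the window works → until fails.

False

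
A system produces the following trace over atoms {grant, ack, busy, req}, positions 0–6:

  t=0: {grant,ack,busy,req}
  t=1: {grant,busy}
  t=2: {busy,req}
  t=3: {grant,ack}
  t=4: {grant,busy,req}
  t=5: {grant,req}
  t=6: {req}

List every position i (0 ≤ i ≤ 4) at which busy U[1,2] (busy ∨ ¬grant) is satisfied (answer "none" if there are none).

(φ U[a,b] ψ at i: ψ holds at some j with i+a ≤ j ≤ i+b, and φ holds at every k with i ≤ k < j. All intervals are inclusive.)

Evaluate at each i in [0,4]:
  i=0: ✓ (rhs at j=1; lhs holds on [0,0])
  i=1: ✓ (rhs at j=2; lhs holds on [1,1])
  i=2: ✗ (lhs fails at k=3 before rhs at j=4)
  i=3: ✗ (lhs fails at k=3 before rhs at j=4)
  i=4: ✗ (lhs fails at k=5 before rhs at j=6)

0, 1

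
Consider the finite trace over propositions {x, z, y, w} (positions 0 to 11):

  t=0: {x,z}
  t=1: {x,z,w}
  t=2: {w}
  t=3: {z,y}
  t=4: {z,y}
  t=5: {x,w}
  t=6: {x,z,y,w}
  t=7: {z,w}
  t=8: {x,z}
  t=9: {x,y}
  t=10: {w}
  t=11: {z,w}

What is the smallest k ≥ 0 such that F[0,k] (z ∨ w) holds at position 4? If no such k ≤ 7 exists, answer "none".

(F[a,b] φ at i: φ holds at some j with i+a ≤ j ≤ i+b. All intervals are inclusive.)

Scan j = 4,5,… for (z ∨ w):
  j=4: holds
First hit at j=4, so smallest k = 4-4 = 0.

0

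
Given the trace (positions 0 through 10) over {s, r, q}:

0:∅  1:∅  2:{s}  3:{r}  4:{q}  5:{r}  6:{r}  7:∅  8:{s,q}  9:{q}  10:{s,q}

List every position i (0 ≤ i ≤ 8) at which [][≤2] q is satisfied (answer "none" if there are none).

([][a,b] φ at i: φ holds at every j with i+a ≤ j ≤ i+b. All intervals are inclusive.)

8

Evaluate at each i in [0,8]:
  i=0: ✗ (fails at j=0)
  i=1: ✗ (fails at j=1)
  i=2: ✗ (fails at j=2)
  i=3: ✗ (fails at j=3)
  i=4: ✗ (fails at j=5)
  i=5: ✗ (fails at j=5)
  i=6: ✗ (fails at j=6)
  i=7: ✗ (fails at j=7)
  i=8: ✓ (all of [8,10])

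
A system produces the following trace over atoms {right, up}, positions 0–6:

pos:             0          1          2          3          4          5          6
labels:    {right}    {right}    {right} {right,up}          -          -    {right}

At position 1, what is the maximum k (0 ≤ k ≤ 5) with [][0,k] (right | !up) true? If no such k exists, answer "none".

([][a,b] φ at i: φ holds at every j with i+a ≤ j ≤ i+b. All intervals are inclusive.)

5

(right | !up) must hold from j=1 onward; find where it first fails.
  j=1: holds
  j=2: holds
  j=3: holds
  j=4: holds
  j=5: holds
  j=6: holds
Holds through j=6; largest k = 5.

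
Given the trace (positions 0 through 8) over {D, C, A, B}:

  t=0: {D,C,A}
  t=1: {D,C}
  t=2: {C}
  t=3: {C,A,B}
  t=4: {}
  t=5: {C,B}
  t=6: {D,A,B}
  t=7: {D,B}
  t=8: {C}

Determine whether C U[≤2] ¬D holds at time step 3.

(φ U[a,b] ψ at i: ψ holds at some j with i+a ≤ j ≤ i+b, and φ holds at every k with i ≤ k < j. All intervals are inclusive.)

Need some j in [3,5] with ¬D, and C at every k in [3,j-1].
  j=3: ¬D holds; no prefix to check → satisfied.

Yes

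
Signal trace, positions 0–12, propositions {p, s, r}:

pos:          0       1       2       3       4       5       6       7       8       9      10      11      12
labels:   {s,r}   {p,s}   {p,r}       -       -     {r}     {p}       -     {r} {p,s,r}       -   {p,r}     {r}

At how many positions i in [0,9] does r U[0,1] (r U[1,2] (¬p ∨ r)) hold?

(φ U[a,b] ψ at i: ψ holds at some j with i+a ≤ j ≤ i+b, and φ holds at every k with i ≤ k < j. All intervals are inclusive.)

3

Evaluate at each i in [0,9]:
  i=0: ✗ (no rhs in [0,1])
  i=1: ✗ (lhs fails at k=1 before rhs at j=2)
  i=2: ✓ (rhs at j=2)
  i=3: ✗ (no rhs in [3,4])
  i=4: ✗ (no rhs in [4,5])
  i=5: ✗ (no rhs in [5,6])
  i=6: ✗ (no rhs in [6,7])
  i=7: ✗ (lhs fails at k=7 before rhs at j=8)
  i=8: ✓ (rhs at j=8)
  i=9: ✓ (rhs at j=9)
Positions where it holds: {2, 8, 9} → 3.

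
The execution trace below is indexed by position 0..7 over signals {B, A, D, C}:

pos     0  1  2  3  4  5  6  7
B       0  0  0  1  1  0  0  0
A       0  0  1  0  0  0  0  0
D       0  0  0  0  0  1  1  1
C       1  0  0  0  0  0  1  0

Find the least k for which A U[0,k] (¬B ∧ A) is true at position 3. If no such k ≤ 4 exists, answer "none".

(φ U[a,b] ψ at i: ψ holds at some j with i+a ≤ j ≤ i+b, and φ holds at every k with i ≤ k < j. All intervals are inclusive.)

none

Need earliest j ≥ 3 with (¬B ∧ A), and A at every k in [3,j-1].
  j=3: rhs fails.
  j=4: rhs fails.
  j=5: rhs fails.
  j=6: rhs fails.
  j=7: rhs fails.
No witness within the range → none.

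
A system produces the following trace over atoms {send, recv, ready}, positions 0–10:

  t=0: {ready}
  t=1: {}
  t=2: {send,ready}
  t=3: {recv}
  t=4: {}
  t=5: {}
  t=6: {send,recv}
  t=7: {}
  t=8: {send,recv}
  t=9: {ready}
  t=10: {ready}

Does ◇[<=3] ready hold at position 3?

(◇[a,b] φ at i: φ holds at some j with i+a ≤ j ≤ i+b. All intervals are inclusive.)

Check ready at each j in [3,6]:
  j=3: false
  j=4: false
  j=5: false
  j=6: false
No position in the window satisfies it → formula fails.

Does not hold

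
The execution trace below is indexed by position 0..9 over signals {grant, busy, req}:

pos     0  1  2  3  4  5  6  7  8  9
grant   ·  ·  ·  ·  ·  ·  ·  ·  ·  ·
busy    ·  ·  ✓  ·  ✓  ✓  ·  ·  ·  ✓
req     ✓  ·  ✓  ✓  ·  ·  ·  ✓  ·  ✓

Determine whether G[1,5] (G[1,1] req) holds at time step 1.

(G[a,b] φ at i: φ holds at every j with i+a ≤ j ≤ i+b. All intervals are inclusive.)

Does not hold

Check G[1,1] req at every j in [2,6]:
  j=2: holds on [3,3]
  j=3: fails at 4
  j=4: fails at 5
  j=5: fails at 6
  j=6: holds on [7,7]
Fails at j=3 → formula fails.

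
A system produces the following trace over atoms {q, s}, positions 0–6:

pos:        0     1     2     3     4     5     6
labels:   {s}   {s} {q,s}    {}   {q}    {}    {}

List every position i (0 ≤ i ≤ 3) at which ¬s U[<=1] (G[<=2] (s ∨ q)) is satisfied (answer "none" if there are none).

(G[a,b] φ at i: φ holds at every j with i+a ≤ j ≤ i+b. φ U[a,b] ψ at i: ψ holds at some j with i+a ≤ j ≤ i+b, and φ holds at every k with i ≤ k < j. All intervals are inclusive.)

Evaluate at each i in [0,3]:
  i=0: ✓ (rhs at j=0)
  i=1: ✗ (no rhs in [1,2])
  i=2: ✗ (no rhs in [2,3])
  i=3: ✗ (no rhs in [3,4])

0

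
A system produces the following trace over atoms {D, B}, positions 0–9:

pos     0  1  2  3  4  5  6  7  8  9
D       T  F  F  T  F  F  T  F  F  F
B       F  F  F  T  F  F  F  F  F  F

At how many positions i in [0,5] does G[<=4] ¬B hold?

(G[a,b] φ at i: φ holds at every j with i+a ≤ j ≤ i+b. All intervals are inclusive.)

Evaluate at each i in [0,5]:
  i=0: ✗ (fails at j=3)
  i=1: ✗ (fails at j=3)
  i=2: ✗ (fails at j=3)
  i=3: ✗ (fails at j=3)
  i=4: ✓ (all of [4,8])
  i=5: ✓ (all of [5,9])
Positions where it holds: {4, 5} → 2.

2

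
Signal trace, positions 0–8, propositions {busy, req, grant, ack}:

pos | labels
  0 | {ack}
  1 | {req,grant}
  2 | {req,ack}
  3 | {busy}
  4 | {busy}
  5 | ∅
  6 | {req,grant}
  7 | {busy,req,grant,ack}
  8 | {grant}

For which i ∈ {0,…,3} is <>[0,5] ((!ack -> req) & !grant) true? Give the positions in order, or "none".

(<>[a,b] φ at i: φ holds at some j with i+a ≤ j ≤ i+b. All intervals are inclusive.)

0, 1, 2

Evaluate at each i in [0,3]:
  i=0: ✓ (witness j=0)
  i=1: ✓ (witness j=2)
  i=2: ✓ (witness j=2)
  i=3: ✗ (none in [3,8])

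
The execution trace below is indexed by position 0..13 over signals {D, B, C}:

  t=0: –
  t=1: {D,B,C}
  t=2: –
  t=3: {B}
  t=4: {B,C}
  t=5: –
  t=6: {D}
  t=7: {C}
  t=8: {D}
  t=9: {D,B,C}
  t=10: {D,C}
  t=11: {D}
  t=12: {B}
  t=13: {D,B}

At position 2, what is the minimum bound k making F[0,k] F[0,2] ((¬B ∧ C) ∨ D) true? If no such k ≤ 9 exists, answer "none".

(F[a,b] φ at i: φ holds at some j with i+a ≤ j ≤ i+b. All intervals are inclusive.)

Scan j = 2,3,… for F[0,2] ((¬B ∧ C) ∨ D):
  j=2: fails
  j=3: fails
  j=4: holds
First hit at j=4, so smallest k = 4-2 = 2.

2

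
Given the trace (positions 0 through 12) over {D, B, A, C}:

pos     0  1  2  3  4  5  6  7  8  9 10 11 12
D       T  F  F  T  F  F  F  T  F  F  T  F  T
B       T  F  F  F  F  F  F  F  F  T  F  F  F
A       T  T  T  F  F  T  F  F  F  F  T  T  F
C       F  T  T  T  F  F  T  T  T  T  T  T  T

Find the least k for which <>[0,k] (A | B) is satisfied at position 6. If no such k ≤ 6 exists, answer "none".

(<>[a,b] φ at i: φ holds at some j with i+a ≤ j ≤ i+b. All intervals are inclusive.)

Scan j = 6,7,… for (A | B):
  j=6: fails
  j=7: fails
  j=8: fails
  j=9: holds
First hit at j=9, so smallest k = 9-6 = 3.

3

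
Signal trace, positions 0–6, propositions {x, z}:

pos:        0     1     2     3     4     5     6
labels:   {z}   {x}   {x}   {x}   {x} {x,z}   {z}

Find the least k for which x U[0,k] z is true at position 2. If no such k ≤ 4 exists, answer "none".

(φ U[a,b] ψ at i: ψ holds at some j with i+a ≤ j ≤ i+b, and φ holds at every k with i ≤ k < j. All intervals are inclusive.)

Need earliest j ≥ 2 with z, and x at every k in [2,j-1].
  j=2: rhs fails.
  j=3: rhs fails.
  j=4: rhs fails.
  j=5: rhs holds; lhs holds on [2,4]. k = 3.

3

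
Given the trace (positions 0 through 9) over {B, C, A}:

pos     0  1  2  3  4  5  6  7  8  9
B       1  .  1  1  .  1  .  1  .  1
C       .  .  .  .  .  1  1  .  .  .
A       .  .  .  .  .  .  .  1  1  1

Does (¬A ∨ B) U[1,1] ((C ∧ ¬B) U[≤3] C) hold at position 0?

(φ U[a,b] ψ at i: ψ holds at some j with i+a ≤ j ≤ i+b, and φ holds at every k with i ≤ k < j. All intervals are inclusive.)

No

Need some j in [1,1] with ((C ∧ ¬B) U[≤3] C), and (¬A ∨ B) at every k in [0,j-1].
  j=1: ((C ∧ ¬B) U[≤3] C) — fails.
No j in the window works → until fails.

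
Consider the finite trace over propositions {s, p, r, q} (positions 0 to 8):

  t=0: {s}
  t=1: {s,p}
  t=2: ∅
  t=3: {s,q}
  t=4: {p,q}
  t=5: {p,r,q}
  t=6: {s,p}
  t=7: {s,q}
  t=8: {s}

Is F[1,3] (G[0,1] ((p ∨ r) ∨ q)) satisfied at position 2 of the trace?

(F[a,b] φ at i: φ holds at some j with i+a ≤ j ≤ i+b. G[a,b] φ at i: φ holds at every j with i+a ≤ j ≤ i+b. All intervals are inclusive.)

Holds

Check G[0,1] ((p ∨ r) ∨ q) at each j in [3,5]:
  j=3: holds on [3,4]
  j=4: holds on [4,5]
  j=5: holds on [5,6]
Found at j=3 → formula holds.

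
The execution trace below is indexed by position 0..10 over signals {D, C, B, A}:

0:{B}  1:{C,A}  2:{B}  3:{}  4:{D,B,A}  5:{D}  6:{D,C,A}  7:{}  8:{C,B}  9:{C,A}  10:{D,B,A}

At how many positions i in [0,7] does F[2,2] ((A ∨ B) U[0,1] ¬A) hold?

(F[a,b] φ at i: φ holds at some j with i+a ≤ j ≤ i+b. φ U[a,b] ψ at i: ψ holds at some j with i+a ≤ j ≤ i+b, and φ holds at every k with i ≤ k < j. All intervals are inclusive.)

7

Evaluate at each i in [0,7]:
  i=0: ✓ (witness j=2)
  i=1: ✓ (witness j=3)
  i=2: ✓ (witness j=4)
  i=3: ✓ (witness j=5)
  i=4: ✓ (witness j=6)
  i=5: ✓ (witness j=7)
  i=6: ✓ (witness j=8)
  i=7: ✗ (none in [9,9])
Positions where it holds: {0, 1, 2, 3, 4, 5, 6} → 7.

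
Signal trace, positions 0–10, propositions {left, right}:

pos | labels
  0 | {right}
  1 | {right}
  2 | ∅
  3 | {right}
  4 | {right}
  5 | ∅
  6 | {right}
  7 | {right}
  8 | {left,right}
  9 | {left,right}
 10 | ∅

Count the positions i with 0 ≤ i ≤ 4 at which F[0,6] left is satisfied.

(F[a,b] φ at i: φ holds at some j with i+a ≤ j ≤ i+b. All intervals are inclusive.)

3

Evaluate at each i in [0,4]:
  i=0: ✗ (none in [0,6])
  i=1: ✗ (none in [1,7])
  i=2: ✓ (witness j=8)
  i=3: ✓ (witness j=8)
  i=4: ✓ (witness j=8)
Positions where it holds: {2, 3, 4} → 3.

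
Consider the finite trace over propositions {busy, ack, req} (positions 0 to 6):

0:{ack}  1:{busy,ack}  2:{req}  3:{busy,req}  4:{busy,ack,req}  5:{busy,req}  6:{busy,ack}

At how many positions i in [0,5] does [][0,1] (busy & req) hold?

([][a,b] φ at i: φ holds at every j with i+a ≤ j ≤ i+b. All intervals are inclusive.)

2

Evaluate at each i in [0,5]:
  i=0: ✗ (fails at j=0)
  i=1: ✗ (fails at j=1)
  i=2: ✗ (fails at j=2)
  i=3: ✓ (all of [3,4])
  i=4: ✓ (all of [4,5])
  i=5: ✗ (fails at j=6)
Positions where it holds: {3, 4} → 2.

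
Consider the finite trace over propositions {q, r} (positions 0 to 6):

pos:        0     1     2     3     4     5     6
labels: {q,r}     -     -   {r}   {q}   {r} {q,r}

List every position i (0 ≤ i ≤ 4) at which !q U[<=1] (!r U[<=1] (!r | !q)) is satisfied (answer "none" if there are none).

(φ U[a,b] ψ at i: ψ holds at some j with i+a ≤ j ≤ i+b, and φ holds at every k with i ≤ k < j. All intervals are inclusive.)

Evaluate at each i in [0,4]:
  i=0: ✗ (lhs fails at k=0 before rhs at j=1)
  i=1: ✓ (rhs at j=1)
  i=2: ✓ (rhs at j=2)
  i=3: ✓ (rhs at j=3)
  i=4: ✓ (rhs at j=4)

1, 2, 3, 4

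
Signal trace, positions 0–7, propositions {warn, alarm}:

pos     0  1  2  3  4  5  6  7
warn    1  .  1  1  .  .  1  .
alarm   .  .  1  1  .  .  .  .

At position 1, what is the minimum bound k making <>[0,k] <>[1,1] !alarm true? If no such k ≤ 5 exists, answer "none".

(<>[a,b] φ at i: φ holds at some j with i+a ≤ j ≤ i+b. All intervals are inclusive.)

2

Scan j = 1,2,… for <>[1,1] !alarm:
  j=1: fails
  j=2: fails
  j=3: holds
First hit at j=3, so smallest k = 3-1 = 2.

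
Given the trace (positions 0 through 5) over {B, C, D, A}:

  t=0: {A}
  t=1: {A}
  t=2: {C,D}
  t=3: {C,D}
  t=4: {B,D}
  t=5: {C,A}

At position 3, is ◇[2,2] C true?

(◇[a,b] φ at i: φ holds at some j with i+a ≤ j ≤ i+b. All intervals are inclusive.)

Holds

Check C at each j in [5,5]:
  j=5: true
Found at j=5 → formula holds.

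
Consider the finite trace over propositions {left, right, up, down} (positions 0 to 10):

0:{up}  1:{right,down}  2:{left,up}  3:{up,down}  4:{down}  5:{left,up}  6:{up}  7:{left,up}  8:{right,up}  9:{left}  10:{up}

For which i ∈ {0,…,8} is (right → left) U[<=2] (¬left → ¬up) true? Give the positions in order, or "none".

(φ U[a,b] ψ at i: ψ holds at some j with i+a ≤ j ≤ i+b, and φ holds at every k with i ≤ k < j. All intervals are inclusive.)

Evaluate at each i in [0,8]:
  i=0: ✓ (rhs at j=1; lhs holds on [0,0])
  i=1: ✓ (rhs at j=1)
  i=2: ✓ (rhs at j=2)
  i=3: ✓ (rhs at j=4; lhs holds on [3,3])
  i=4: ✓ (rhs at j=4)
  i=5: ✓ (rhs at j=5)
  i=6: ✓ (rhs at j=7; lhs holds on [6,6])
  i=7: ✓ (rhs at j=7)
  i=8: ✗ (lhs fails at k=8 before rhs at j=9)

0, 1, 2, 3, 4, 5, 6, 7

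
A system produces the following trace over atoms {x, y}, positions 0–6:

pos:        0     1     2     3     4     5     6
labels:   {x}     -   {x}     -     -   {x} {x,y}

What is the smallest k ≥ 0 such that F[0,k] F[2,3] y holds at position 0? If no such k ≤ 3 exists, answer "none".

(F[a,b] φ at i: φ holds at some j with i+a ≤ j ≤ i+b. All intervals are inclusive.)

Scan j = 0,1,… for F[2,3] y:
  j=0: fails
  j=1: fails
  j=2: fails
  j=3: holds
First hit at j=3, so smallest k = 3-0 = 3.

3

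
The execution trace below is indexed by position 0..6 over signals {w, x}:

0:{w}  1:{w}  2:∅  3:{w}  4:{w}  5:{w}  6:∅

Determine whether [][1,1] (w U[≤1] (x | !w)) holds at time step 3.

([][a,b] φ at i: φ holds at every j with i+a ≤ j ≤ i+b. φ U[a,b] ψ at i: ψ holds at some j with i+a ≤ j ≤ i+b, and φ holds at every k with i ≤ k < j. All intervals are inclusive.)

No

Check (w U[≤1] (x | !w)) at every j in [4,4]:
  j=4: fails
Fails at j=4 → formula fails.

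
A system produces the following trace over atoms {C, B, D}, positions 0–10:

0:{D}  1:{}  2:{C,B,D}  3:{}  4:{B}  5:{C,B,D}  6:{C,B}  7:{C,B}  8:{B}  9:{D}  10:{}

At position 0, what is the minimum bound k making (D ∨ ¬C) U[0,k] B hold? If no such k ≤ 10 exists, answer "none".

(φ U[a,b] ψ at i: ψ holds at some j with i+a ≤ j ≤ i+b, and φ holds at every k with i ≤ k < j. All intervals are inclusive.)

2

Need earliest j ≥ 0 with B, and (D ∨ ¬C) at every k in [0,j-1].
  j=0: rhs fails.
  j=1: rhs fails.
  j=2: rhs holds; lhs holds on [0,1]. k = 2.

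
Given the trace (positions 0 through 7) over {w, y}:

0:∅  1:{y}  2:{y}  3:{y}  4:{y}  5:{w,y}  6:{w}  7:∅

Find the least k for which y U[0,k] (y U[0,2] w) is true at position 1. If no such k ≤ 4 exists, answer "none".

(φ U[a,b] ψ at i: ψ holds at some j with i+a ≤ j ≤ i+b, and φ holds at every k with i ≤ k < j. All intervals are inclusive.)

2

Need earliest j ≥ 1 with (y U[0,2] w), and y at every k in [1,j-1].
  j=1: rhs fails.
  j=2: rhs fails.
  j=3: rhs holds; lhs holds on [1,2]. k = 2.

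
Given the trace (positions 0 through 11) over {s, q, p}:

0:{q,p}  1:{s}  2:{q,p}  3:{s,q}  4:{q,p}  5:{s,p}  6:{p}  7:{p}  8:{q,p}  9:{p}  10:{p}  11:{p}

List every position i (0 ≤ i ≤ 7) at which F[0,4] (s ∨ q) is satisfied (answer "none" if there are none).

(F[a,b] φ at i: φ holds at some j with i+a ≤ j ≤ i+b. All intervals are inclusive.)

Evaluate at each i in [0,7]:
  i=0: ✓ (witness j=0)
  i=1: ✓ (witness j=1)
  i=2: ✓ (witness j=2)
  i=3: ✓ (witness j=3)
  i=4: ✓ (witness j=4)
  i=5: ✓ (witness j=5)
  i=6: ✓ (witness j=8)
  i=7: ✓ (witness j=8)

0, 1, 2, 3, 4, 5, 6, 7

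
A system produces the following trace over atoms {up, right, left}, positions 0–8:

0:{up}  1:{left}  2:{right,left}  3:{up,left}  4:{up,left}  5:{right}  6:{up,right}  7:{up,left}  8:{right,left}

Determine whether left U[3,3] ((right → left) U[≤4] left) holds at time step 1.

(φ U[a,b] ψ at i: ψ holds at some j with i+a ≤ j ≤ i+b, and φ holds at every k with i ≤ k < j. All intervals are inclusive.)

Yes

Need some j in [4,4] with ((right → left) U[≤4] left), and left at every k in [1,j-1].
  j=4: ((right → left) U[≤4] left) holds; left holds at every k in [1,3] → satisfied.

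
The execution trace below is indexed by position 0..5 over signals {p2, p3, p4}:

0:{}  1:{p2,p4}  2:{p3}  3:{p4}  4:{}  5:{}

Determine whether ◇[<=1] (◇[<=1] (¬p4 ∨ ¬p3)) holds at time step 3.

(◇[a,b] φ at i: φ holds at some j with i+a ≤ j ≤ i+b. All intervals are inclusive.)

Holds

Check ◇[<=1] (¬p4 ∨ ¬p3) at each j in [3,4]:
  j=3: holds (witness at 3)
  j=4: holds (witness at 4)
Found at j=3 → formula holds.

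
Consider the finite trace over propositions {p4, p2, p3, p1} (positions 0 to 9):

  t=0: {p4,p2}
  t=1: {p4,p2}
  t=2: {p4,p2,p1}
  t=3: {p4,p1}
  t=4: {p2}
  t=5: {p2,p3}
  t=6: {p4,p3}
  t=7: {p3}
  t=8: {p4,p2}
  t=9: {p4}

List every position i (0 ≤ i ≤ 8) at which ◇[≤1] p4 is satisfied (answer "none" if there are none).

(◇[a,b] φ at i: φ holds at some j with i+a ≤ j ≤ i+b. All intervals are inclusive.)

0, 1, 2, 3, 5, 6, 7, 8

Evaluate at each i in [0,8]:
  i=0: ✓ (witness j=0)
  i=1: ✓ (witness j=1)
  i=2: ✓ (witness j=2)
  i=3: ✓ (witness j=3)
  i=4: ✗ (none in [4,5])
  i=5: ✓ (witness j=6)
  i=6: ✓ (witness j=6)
  i=7: ✓ (witness j=8)
  i=8: ✓ (witness j=8)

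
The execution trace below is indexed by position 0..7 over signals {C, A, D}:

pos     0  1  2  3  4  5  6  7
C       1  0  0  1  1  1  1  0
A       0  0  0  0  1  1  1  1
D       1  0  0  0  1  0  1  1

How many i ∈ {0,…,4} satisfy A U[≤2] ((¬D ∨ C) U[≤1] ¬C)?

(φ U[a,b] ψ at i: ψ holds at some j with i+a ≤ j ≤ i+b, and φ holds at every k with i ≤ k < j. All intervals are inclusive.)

Evaluate at each i in [0,4]:
  i=0: ✓ (rhs at j=0)
  i=1: ✓ (rhs at j=1)
  i=2: ✓ (rhs at j=2)
  i=3: ✗ (no rhs in [3,5])
  i=4: ✓ (rhs at j=6; lhs holds on [4,5])
Positions where it holds: {0, 1, 2, 4} → 4.

4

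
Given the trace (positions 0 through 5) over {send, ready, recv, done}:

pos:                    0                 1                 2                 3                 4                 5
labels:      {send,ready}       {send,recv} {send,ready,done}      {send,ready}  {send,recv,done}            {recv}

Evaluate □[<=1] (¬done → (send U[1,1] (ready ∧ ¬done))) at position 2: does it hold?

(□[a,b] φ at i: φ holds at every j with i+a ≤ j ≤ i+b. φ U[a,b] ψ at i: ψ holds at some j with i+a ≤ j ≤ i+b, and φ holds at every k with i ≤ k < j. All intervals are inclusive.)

Check (¬done → (send U[1,1] (ready ∧ ¬done))) at every j in [2,3]:
  j=2: antecedent false → ✓
  j=3: antecedent true; consequent fails → ✗
Fails at j=3 → formula fails.

False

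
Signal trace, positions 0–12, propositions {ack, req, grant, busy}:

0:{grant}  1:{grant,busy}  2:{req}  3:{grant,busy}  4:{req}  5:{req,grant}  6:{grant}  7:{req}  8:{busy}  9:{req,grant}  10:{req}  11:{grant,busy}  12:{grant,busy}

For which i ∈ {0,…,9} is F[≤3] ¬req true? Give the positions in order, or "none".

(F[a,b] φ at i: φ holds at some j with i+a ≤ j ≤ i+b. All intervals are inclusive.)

0, 1, 2, 3, 4, 5, 6, 7, 8, 9

Evaluate at each i in [0,9]:
  i=0: ✓ (witness j=0)
  i=1: ✓ (witness j=1)
  i=2: ✓ (witness j=3)
  i=3: ✓ (witness j=3)
  i=4: ✓ (witness j=6)
  i=5: ✓ (witness j=6)
  i=6: ✓ (witness j=6)
  i=7: ✓ (witness j=8)
  i=8: ✓ (witness j=8)
  i=9: ✓ (witness j=11)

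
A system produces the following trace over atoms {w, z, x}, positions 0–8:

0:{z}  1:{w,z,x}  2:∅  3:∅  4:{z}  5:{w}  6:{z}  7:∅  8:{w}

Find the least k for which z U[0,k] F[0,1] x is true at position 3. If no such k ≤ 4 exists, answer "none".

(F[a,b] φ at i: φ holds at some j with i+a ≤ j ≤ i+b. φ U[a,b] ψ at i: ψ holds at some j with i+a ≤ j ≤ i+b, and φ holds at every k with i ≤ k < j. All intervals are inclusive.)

Need earliest j ≥ 3 with F[0,1] x, and z at every k in [3,j-1].
  j=3: rhs fails.
  j=4: rhs fails.
  j=5: rhs fails.
  j=6: rhs fails.
  j=7: rhs fails.
No witness within the range → none.

none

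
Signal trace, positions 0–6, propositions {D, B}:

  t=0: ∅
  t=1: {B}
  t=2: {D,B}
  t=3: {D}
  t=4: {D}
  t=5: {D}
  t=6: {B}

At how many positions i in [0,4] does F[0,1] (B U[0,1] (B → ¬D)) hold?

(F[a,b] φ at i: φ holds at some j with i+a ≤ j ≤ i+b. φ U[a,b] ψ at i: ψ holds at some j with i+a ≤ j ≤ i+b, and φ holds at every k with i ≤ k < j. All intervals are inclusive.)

Evaluate at each i in [0,4]:
  i=0: ✓ (witness j=0)
  i=1: ✓ (witness j=1)
  i=2: ✓ (witness j=2)
  i=3: ✓ (witness j=3)
  i=4: ✓ (witness j=4)
Positions where it holds: {0, 1, 2, 3, 4} → 5.

5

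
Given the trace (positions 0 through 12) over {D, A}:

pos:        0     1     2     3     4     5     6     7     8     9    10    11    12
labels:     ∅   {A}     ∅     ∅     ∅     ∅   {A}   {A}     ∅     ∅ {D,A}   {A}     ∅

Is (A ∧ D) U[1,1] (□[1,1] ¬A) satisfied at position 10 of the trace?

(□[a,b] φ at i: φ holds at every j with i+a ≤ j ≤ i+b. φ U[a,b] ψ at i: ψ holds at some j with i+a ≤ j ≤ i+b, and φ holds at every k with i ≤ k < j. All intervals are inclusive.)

Need some j in [11,11] with □[1,1] ¬A, and (A ∧ D) at every k in [10,j-1].
  j=11: □[1,1] ¬A holds; (A ∧ D) holds at every k in [10,10] → satisfied.

True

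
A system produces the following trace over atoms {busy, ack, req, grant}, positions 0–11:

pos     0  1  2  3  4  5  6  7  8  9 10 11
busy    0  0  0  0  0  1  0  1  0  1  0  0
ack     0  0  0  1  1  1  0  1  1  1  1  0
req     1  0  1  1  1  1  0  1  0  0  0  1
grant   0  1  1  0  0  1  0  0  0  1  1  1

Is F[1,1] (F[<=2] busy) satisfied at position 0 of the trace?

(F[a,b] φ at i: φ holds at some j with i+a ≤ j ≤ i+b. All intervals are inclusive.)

No

Check F[<=2] busy at each j in [1,1]:
  j=1: fails (none in [1,3])
No position in the window satisfies it → formula fails.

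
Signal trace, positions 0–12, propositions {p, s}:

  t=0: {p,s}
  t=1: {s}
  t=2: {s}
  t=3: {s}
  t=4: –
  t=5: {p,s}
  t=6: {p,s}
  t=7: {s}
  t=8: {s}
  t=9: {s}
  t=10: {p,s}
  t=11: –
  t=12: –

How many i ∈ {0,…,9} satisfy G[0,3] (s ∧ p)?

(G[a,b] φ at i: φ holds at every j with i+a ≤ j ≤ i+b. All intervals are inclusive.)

Evaluate at each i in [0,9]:
  i=0: ✗ (fails at j=1)
  i=1: ✗ (fails at j=1)
  i=2: ✗ (fails at j=2)
  i=3: ✗ (fails at j=3)
  i=4: ✗ (fails at j=4)
  i=5: ✗ (fails at j=7)
  i=6: ✗ (fails at j=7)
  i=7: ✗ (fails at j=7)
  i=8: ✗ (fails at j=8)
  i=9: ✗ (fails at j=9)
Positions where it holds: {} → 0.

0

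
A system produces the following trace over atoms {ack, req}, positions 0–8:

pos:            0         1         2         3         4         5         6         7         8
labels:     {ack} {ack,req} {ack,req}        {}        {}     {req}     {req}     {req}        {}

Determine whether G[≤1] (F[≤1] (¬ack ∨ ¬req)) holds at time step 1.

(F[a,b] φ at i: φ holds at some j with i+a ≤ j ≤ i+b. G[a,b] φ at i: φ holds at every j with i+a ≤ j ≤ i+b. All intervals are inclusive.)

Check F[≤1] (¬ack ∨ ¬req) at every j in [1,2]:
  j=1: fails (none in [1,2])
  j=2: holds (witness at 3)
Fails at j=1 → formula fails.

Does not hold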